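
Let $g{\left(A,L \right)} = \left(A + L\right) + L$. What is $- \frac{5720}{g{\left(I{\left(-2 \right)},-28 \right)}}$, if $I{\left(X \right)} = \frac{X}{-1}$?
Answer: $\frac{2860}{27} \approx 105.93$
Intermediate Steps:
$I{\left(X \right)} = - X$ ($I{\left(X \right)} = X \left(-1\right) = - X$)
$g{\left(A,L \right)} = A + 2 L$
$- \frac{5720}{g{\left(I{\left(-2 \right)},-28 \right)}} = - \frac{5720}{\left(-1\right) \left(-2\right) + 2 \left(-28\right)} = - \frac{5720}{2 - 56} = - \frac{5720}{-54} = \left(-5720\right) \left(- \frac{1}{54}\right) = \frac{2860}{27}$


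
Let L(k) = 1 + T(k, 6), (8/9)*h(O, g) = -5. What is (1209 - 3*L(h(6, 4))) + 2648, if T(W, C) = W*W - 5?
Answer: 241541/64 ≈ 3774.1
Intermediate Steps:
T(W, C) = -5 + W² (T(W, C) = W² - 5 = -5 + W²)
h(O, g) = -45/8 (h(O, g) = (9/8)*(-5) = -45/8)
L(k) = -4 + k² (L(k) = 1 + (-5 + k²) = -4 + k²)
(1209 - 3*L(h(6, 4))) + 2648 = (1209 - 3*(-4 + (-45/8)²)) + 2648 = (1209 - 3*(-4 + 2025/64)) + 2648 = (1209 - 3*1769/64) + 2648 = (1209 - 5307/64) + 2648 = 72069/64 + 2648 = 241541/64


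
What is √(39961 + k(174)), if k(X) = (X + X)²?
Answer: √161065 ≈ 401.33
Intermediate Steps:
k(X) = 4*X² (k(X) = (2*X)² = 4*X²)
√(39961 + k(174)) = √(39961 + 4*174²) = √(39961 + 4*30276) = √(39961 + 121104) = √161065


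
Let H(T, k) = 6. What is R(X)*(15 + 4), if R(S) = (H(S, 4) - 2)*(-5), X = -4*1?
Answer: -380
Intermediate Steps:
X = -4
R(S) = -20 (R(S) = (6 - 2)*(-5) = 4*(-5) = -20)
R(X)*(15 + 4) = -20*(15 + 4) = -20*19 = -380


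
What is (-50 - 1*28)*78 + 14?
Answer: -6070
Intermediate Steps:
(-50 - 1*28)*78 + 14 = (-50 - 28)*78 + 14 = -78*78 + 14 = -6084 + 14 = -6070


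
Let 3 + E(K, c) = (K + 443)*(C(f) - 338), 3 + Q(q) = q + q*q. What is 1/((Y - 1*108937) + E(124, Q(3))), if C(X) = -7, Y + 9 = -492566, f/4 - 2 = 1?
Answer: -1/797130 ≈ -1.2545e-6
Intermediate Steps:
f = 12 (f = 8 + 4*1 = 8 + 4 = 12)
Q(q) = -3 + q + q² (Q(q) = -3 + (q + q*q) = -3 + (q + q²) = -3 + q + q²)
Y = -492575 (Y = -9 - 492566 = -492575)
E(K, c) = -152838 - 345*K (E(K, c) = -3 + (K + 443)*(-7 - 338) = -3 + (443 + K)*(-345) = -3 + (-152835 - 345*K) = -152838 - 345*K)
1/((Y - 1*108937) + E(124, Q(3))) = 1/((-492575 - 1*108937) + (-152838 - 345*124)) = 1/((-492575 - 108937) + (-152838 - 42780)) = 1/(-601512 - 195618) = 1/(-797130) = -1/797130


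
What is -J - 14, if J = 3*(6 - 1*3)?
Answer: -23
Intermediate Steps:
J = 9 (J = 3*(6 - 3) = 3*3 = 9)
-J - 14 = -1*9 - 14 = -9 - 14 = -23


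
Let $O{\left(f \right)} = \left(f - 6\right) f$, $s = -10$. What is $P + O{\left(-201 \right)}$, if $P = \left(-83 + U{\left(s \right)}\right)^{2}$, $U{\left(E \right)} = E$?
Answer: $50256$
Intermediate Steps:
$O{\left(f \right)} = f \left(-6 + f\right)$ ($O{\left(f \right)} = \left(-6 + f\right) f = f \left(-6 + f\right)$)
$P = 8649$ ($P = \left(-83 - 10\right)^{2} = \left(-93\right)^{2} = 8649$)
$P + O{\left(-201 \right)} = 8649 - 201 \left(-6 - 201\right) = 8649 - -41607 = 8649 + 41607 = 50256$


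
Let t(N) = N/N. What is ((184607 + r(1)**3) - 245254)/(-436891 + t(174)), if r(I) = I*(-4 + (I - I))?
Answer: 20237/145630 ≈ 0.13896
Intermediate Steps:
r(I) = -4*I (r(I) = I*(-4 + 0) = I*(-4) = -4*I)
t(N) = 1
((184607 + r(1)**3) - 245254)/(-436891 + t(174)) = ((184607 + (-4*1)**3) - 245254)/(-436891 + 1) = ((184607 + (-4)**3) - 245254)/(-436890) = ((184607 - 64) - 245254)*(-1/436890) = (184543 - 245254)*(-1/436890) = -60711*(-1/436890) = 20237/145630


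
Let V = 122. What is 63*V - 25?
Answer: 7661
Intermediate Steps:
63*V - 25 = 63*122 - 25 = 7686 - 25 = 7661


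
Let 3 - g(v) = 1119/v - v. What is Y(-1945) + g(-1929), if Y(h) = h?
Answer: -2488680/643 ≈ -3870.4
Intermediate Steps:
g(v) = 3 + v - 1119/v (g(v) = 3 - (1119/v - v) = 3 - (-v + 1119/v) = 3 + (v - 1119/v) = 3 + v - 1119/v)
Y(-1945) + g(-1929) = -1945 + (3 - 1929 - 1119/(-1929)) = -1945 + (3 - 1929 - 1119*(-1/1929)) = -1945 + (3 - 1929 + 373/643) = -1945 - 1238045/643 = -2488680/643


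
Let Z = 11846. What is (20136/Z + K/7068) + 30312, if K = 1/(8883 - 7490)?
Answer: 1767780485969779/58316223252 ≈ 30314.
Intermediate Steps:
K = 1/1393 ≈ 0.00071787
(20136/Z + K/7068) + 30312 = (20136/11846 + (1/1393)/7068) + 30312 = (20136*(1/11846) + (1/1393)*(1/7068)) + 30312 = (10068/5923 + 1/9845724) + 30312 = 99126755155/58316223252 + 30312 = 1767780485969779/58316223252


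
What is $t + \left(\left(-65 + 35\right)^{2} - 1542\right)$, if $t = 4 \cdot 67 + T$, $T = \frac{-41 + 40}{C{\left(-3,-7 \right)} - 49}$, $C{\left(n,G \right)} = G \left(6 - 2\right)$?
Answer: $- \frac{28797}{77} \approx -373.99$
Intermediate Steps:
$C{\left(n,G \right)} = 4 G$ ($C{\left(n,G \right)} = G 4 = 4 G$)
$T = \frac{1}{77}$ ($T = \frac{-41 + 40}{4 \left(-7\right) - 49} = - \frac{1}{-28 - 49} = - \frac{1}{-77} = \left(-1\right) \left(- \frac{1}{77}\right) = \frac{1}{77} \approx 0.012987$)
$t = \frac{20637}{77}$ ($t = 4 \cdot 67 + \frac{1}{77} = 268 + \frac{1}{77} = \frac{20637}{77} \approx 268.01$)
$t + \left(\left(-65 + 35\right)^{2} - 1542\right) = \frac{20637}{77} + \left(\left(-65 + 35\right)^{2} - 1542\right) = \frac{20637}{77} - \left(1542 - \left(-30\right)^{2}\right) = \frac{20637}{77} + \left(900 - 1542\right) = \frac{20637}{77} - 642 = - \frac{28797}{77}$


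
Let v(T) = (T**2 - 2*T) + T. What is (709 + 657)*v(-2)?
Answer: 8196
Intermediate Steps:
v(T) = T**2 - T
(709 + 657)*v(-2) = (709 + 657)*(-2*(-1 - 2)) = 1366*(-2*(-3)) = 1366*6 = 8196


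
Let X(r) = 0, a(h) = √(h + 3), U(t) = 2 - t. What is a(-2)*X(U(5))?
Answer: 0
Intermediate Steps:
a(h) = √(3 + h)
a(-2)*X(U(5)) = √(3 - 2)*0 = √1*0 = 1*0 = 0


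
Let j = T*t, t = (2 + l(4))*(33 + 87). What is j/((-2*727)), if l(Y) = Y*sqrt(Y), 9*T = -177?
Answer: 11800/727 ≈ 16.231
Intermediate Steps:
T = -59/3 (T = (1/9)*(-177) = -59/3 ≈ -19.667)
l(Y) = Y**(3/2)
t = 1200 (t = (2 + 4**(3/2))*(33 + 87) = (2 + 8)*120 = 10*120 = 1200)
j = -23600 (j = -59/3*1200 = -23600)
j/((-2*727)) = -23600/((-2*727)) = -23600/((-1*1454)) = -23600/(-1454) = -23600*(-1/1454) = 11800/727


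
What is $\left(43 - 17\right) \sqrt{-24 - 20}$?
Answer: $52 i \sqrt{11} \approx 172.46 i$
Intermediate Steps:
$\left(43 - 17\right) \sqrt{-24 - 20} = 26 \sqrt{-44} = 26 \cdot 2 i \sqrt{11} = 52 i \sqrt{11}$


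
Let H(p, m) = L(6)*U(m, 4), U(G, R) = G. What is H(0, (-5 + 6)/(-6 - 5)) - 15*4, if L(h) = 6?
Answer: -666/11 ≈ -60.545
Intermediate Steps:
H(p, m) = 6*m
H(0, (-5 + 6)/(-6 - 5)) - 15*4 = 6*((-5 + 6)/(-6 - 5)) - 15*4 = 6*(1/(-11)) - 60 = 6*(1*(-1/11)) - 60 = 6*(-1/11) - 60 = -6/11 - 60 = -666/11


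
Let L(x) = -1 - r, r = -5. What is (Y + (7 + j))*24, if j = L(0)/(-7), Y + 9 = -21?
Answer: -3960/7 ≈ -565.71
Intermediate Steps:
L(x) = 4 (L(x) = -1 - 1*(-5) = -1 + 5 = 4)
Y = -30 (Y = -9 - 21 = -30)
j = -4/7 (j = 4/(-7) = 4*(-⅐) = -4/7 ≈ -0.57143)
(Y + (7 + j))*24 = (-30 + (7 - 4/7))*24 = (-30 + 45/7)*24 = -165/7*24 = -3960/7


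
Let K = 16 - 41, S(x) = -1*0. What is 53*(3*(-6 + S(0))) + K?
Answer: -979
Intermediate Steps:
S(x) = 0
K = -25
53*(3*(-6 + S(0))) + K = 53*(3*(-6 + 0)) - 25 = 53*(3*(-6)) - 25 = 53*(-18) - 25 = -954 - 25 = -979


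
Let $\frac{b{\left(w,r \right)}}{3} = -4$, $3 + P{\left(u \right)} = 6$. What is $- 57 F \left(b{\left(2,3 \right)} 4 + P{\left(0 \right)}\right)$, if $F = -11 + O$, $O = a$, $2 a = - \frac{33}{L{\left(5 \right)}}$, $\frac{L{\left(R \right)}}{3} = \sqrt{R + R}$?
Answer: $-28215 - \frac{5643 \sqrt{10}}{4} \approx -32676.0$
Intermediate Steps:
$P{\left(u \right)} = 3$ ($P{\left(u \right)} = -3 + 6 = 3$)
$b{\left(w,r \right)} = -12$ ($b{\left(w,r \right)} = 3 \left(-4\right) = -12$)
$L{\left(R \right)} = 3 \sqrt{2} \sqrt{R}$ ($L{\left(R \right)} = 3 \sqrt{R + R} = 3 \sqrt{2 R} = 3 \sqrt{2} \sqrt{R}$)
$a = - \frac{11 \sqrt{10}}{20}$ ($a = \frac{\left(-33\right) \frac{1}{3 \sqrt{2} \sqrt{5}}}{2} = \frac{\left(-33\right) \frac{1}{3 \sqrt{10}}}{2} = \frac{\left(-33\right) \frac{\sqrt{10}}{30}}{2} = \frac{\left(- \frac{11}{10}\right) \sqrt{10}}{2} = - \frac{11 \sqrt{10}}{20} \approx -1.7393$)
$O = - \frac{11 \sqrt{10}}{20} \approx -1.7393$
$F = -11 - \frac{11 \sqrt{10}}{20} \approx -12.739$
$- 57 F \left(b{\left(2,3 \right)} 4 + P{\left(0 \right)}\right) = - 57 \left(-11 - \frac{11 \sqrt{10}}{20}\right) \left(\left(-12\right) 4 + 3\right) = \left(627 + \frac{627 \sqrt{10}}{20}\right) \left(-48 + 3\right) = \left(627 + \frac{627 \sqrt{10}}{20}\right) \left(-45\right) = -28215 - \frac{5643 \sqrt{10}}{4}$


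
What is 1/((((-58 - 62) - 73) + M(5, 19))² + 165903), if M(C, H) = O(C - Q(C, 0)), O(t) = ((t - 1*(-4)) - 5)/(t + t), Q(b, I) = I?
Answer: 25/5074944 ≈ 4.9262e-6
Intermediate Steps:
O(t) = (-1 + t)/(2*t) (O(t) = ((t + 4) - 5)/((2*t)) = ((4 + t) - 5)*(1/(2*t)) = (-1 + t)*(1/(2*t)) = (-1 + t)/(2*t))
M(C, H) = (-1 + C)/(2*C) (M(C, H) = (-1 + (C - 1*0))/(2*(C - 1*0)) = (-1 + (C + 0))/(2*(C + 0)) = (-1 + C)/(2*C))
1/((((-58 - 62) - 73) + M(5, 19))² + 165903) = 1/((((-58 - 62) - 73) + (½)*(-1 + 5)/5)² + 165903) = 1/(((-120 - 73) + (½)*(⅕)*4)² + 165903) = 1/((-193 + ⅖)² + 165903) = 1/((-963/5)² + 165903) = 1/(927369/25 + 165903) = 1/(5074944/25) = 25/5074944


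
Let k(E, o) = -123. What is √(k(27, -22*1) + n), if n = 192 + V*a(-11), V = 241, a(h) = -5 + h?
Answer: I*√3787 ≈ 61.539*I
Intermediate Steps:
n = -3664 (n = 192 + 241*(-5 - 11) = 192 + 241*(-16) = 192 - 3856 = -3664)
√(k(27, -22*1) + n) = √(-123 - 3664) = √(-3787) = I*√3787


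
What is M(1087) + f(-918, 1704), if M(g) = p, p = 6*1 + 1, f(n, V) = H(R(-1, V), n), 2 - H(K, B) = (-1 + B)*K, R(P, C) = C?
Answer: 1565985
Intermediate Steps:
H(K, B) = 2 - K*(-1 + B) (H(K, B) = 2 - (-1 + B)*K = 2 - K*(-1 + B))
f(n, V) = 2 + V - V*n (f(n, V) = 2 + V - n*V = 2 + V - V*n)
p = 7 (p = 6 + 1 = 7)
M(g) = 7
M(1087) + f(-918, 1704) = 7 + (2 + 1704 - 1*1704*(-918)) = 7 + (2 + 1704 + 1564272) = 7 + 1565978 = 1565985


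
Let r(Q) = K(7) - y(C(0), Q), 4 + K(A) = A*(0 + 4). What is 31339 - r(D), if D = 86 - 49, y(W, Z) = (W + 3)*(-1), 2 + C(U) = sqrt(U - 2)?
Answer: 31314 - I*sqrt(2) ≈ 31314.0 - 1.4142*I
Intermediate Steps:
C(U) = -2 + sqrt(-2 + U) (C(U) = -2 + sqrt(U - 2) = -2 + sqrt(-2 + U))
y(W, Z) = -3 - W (y(W, Z) = (3 + W)*(-1) = -3 - W)
D = 37
K(A) = -4 + 4*A (K(A) = -4 + A*(0 + 4) = -4 + A*4 = -4 + 4*A)
r(Q) = 25 + I*sqrt(2) (r(Q) = (-4 + 4*7) - (-3 - (-2 + sqrt(-2 + 0))) = (-4 + 28) - (-3 - (-2 + sqrt(-2))) = 24 - (-3 - (-2 + I*sqrt(2))) = 24 - (-3 + (2 - I*sqrt(2))) = 24 - (-1 - I*sqrt(2)) = 24 + (1 + I*sqrt(2)) = 25 + I*sqrt(2))
31339 - r(D) = 31339 - (25 + I*sqrt(2)) = 31339 + (-25 - I*sqrt(2)) = 31314 - I*sqrt(2)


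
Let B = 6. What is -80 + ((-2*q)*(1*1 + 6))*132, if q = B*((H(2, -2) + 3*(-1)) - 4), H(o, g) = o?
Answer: 55360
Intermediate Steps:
q = -30 (q = 6*((2 + 3*(-1)) - 4) = 6*((2 - 3) - 4) = 6*(-1 - 4) = 6*(-5) = -30)
-80 + ((-2*q)*(1*1 + 6))*132 = -80 + ((-2*(-30))*(1*1 + 6))*132 = -80 + (60*(1 + 6))*132 = -80 + (60*7)*132 = -80 + 420*132 = -80 + 55440 = 55360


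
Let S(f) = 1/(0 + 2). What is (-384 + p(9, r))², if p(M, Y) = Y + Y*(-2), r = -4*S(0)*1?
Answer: 145924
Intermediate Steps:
S(f) = ½ (S(f) = 1/2 = ½)
r = -2 (r = -4*½*1 = -2*1 = -2)
p(M, Y) = -Y (p(M, Y) = Y - 2*Y = -Y)
(-384 + p(9, r))² = (-384 - 1*(-2))² = (-384 + 2)² = (-382)² = 145924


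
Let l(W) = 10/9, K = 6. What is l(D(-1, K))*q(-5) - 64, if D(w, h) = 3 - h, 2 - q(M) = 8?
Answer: -212/3 ≈ -70.667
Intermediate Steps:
q(M) = -6 (q(M) = 2 - 1*8 = 2 - 8 = -6)
l(W) = 10/9 (l(W) = 10*(1/9) = 10/9)
l(D(-1, K))*q(-5) - 64 = (10/9)*(-6) - 64 = -20/3 - 64 = -212/3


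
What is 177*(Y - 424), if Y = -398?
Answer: -145494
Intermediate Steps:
177*(Y - 424) = 177*(-398 - 424) = 177*(-822) = -145494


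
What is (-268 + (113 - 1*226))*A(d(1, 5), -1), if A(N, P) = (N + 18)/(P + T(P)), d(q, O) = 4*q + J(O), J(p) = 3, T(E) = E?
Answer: 9525/2 ≈ 4762.5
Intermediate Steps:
d(q, O) = 3 + 4*q (d(q, O) = 4*q + 3 = 3 + 4*q)
A(N, P) = (18 + N)/(2*P) (A(N, P) = (N + 18)/(P + P) = (18 + N)/((2*P)) = (18 + N)*(1/(2*P)) = (18 + N)/(2*P))
(-268 + (113 - 1*226))*A(d(1, 5), -1) = (-268 + (113 - 1*226))*((1/2)*(18 + (3 + 4*1))/(-1)) = (-268 + (113 - 226))*((1/2)*(-1)*(18 + (3 + 4))) = (-268 - 113)*((1/2)*(-1)*(18 + 7)) = -381*(-1)*25/2 = -381*(-25/2) = 9525/2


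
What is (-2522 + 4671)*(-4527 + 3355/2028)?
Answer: -19722234749/2028 ≈ -9.7250e+6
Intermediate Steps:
(-2522 + 4671)*(-4527 + 3355/2028) = 2149*(-4527 + 3355*(1/2028)) = 2149*(-4527 + 3355/2028) = 2149*(-9177401/2028) = -19722234749/2028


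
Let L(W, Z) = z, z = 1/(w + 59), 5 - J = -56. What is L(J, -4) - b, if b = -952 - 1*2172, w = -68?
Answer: 28115/9 ≈ 3123.9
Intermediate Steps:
J = 61 (J = 5 - 1*(-56) = 5 + 56 = 61)
b = -3124 (b = -952 - 2172 = -3124)
z = -⅑ (z = 1/(-68 + 59) = 1/(-9) = -⅑ ≈ -0.11111)
L(W, Z) = -⅑
L(J, -4) - b = -⅑ - 1*(-3124) = -⅑ + 3124 = 28115/9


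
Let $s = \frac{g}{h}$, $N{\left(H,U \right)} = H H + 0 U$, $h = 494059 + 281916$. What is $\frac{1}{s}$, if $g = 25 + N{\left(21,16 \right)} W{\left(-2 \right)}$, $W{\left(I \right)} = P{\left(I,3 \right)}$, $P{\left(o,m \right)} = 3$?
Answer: $\frac{775975}{1348} \approx 575.65$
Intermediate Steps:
$W{\left(I \right)} = 3$
$h = 775975$
$N{\left(H,U \right)} = H^{2}$ ($N{\left(H,U \right)} = H^{2} + 0 = H^{2}$)
$g = 1348$ ($g = 25 + 21^{2} \cdot 3 = 25 + 441 \cdot 3 = 25 + 1323 = 1348$)
$s = \frac{1348}{775975} \approx 0.0017372$
$\frac{1}{s} = \frac{1}{\frac{1348}{775975}} = \frac{775975}{1348}$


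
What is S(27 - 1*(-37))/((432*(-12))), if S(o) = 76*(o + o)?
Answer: -152/81 ≈ -1.8765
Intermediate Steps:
S(o) = 152*o (S(o) = 76*(2*o) = 152*o)
S(27 - 1*(-37))/((432*(-12))) = (152*(27 - 1*(-37)))/((432*(-12))) = (152*(27 + 37))/(-5184) = (152*64)*(-1/5184) = 9728*(-1/5184) = -152/81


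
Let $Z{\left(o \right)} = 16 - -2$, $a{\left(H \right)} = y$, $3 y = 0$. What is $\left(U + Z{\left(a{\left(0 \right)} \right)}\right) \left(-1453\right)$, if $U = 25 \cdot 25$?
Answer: $-934279$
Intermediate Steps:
$y = 0$ ($y = \frac{1}{3} \cdot 0 = 0$)
$a{\left(H \right)} = 0$
$Z{\left(o \right)} = 18$ ($Z{\left(o \right)} = 16 + 2 = 18$)
$U = 625$
$\left(U + Z{\left(a{\left(0 \right)} \right)}\right) \left(-1453\right) = \left(625 + 18\right) \left(-1453\right) = 643 \left(-1453\right) = -934279$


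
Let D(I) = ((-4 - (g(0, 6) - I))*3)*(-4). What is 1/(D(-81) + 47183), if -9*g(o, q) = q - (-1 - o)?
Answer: 3/144581 ≈ 2.0750e-5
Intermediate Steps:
g(o, q) = -⅑ - o/9 - q/9 (g(o, q) = -(q - (-1 - o))/9 = -(q + (1 + o))/9 = -(1 + o + q)/9 = -⅑ - o/9 - q/9)
D(I) = 116/3 - 12*I (D(I) = ((-4 - ((-⅑ - ⅑*0 - ⅑*6) - I))*3)*(-4) = ((-4 - ((-⅑ + 0 - ⅔) - I))*3)*(-4) = ((-4 - (-7/9 - I))*3)*(-4) = ((-4 + (7/9 + I))*3)*(-4) = ((-29/9 + I)*3)*(-4) = (-29/3 + 3*I)*(-4) = 116/3 - 12*I)
1/(D(-81) + 47183) = 1/((116/3 - 12*(-81)) + 47183) = 1/((116/3 + 972) + 47183) = 1/(3032/3 + 47183) = 1/(144581/3) = 3/144581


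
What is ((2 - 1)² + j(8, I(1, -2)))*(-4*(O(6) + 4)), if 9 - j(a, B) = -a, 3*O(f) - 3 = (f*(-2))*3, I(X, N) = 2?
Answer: 504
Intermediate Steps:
O(f) = 1 - 2*f (O(f) = 1 + ((f*(-2))*3)/3 = 1 + (-2*f*3)/3 = 1 + (-6*f)/3 = 1 - 2*f)
j(a, B) = 9 + a (j(a, B) = 9 - (-1)*a = 9 + a)
((2 - 1)² + j(8, I(1, -2)))*(-4*(O(6) + 4)) = ((2 - 1)² + (9 + 8))*(-4*((1 - 2*6) + 4)) = (1² + 17)*(-4*((1 - 12) + 4)) = (1 + 17)*(-4*(-11 + 4)) = 18*(-4*(-7)) = 18*28 = 504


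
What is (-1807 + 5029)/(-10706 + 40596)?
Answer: 1611/14945 ≈ 0.10780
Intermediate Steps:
(-1807 + 5029)/(-10706 + 40596) = 3222/29890 = 3222*(1/29890) = 1611/14945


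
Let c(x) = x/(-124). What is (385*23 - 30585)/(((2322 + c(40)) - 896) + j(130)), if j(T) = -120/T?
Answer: -4378595/287088 ≈ -15.252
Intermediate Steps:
c(x) = -x/124 (c(x) = x*(-1/124) = -x/124)
(385*23 - 30585)/(((2322 + c(40)) - 896) + j(130)) = (385*23 - 30585)/(((2322 - 1/124*40) - 896) - 120/130) = (8855 - 30585)/(((2322 - 10/31) - 896) - 120*1/130) = -21730/((71972/31 - 896) - 12/13) = -21730/(44196/31 - 12/13) = -21730/574176/403 = -21730*403/574176 = -4378595/287088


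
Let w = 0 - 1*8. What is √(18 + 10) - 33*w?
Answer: 264 + 2*√7 ≈ 269.29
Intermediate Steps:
w = -8 (w = 0 - 8 = -8)
√(18 + 10) - 33*w = √(18 + 10) - 33*(-8) = √28 + 264 = 2*√7 + 264 = 264 + 2*√7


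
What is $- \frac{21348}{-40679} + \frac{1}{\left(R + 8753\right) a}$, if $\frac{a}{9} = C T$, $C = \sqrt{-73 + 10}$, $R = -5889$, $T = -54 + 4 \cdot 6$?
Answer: $\frac{21348}{40679} + \frac{i \sqrt{7}}{16238880} \approx 0.52479 + 1.6293 \cdot 10^{-7} i$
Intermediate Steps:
$T = -30$ ($T = -54 + 24 = -30$)
$C = 3 i \sqrt{7}$ ($C = \sqrt{-63} = 3 i \sqrt{7} \approx 7.9373 i$)
$a = - 810 i \sqrt{7}$ ($a = 9 \cdot 3 i \sqrt{7} \left(-30\right) = 9 \left(- 90 i \sqrt{7}\right) = - 810 i \sqrt{7} \approx - 2143.1 i$)
$- \frac{21348}{-40679} + \frac{1}{\left(R + 8753\right) a} = - \frac{21348}{-40679} + \frac{1}{\left(-5889 + 8753\right) \left(- 810 i \sqrt{7}\right)} = \left(-21348\right) \left(- \frac{1}{40679}\right) + \frac{\frac{1}{5670} i \sqrt{7}}{2864} = \frac{21348}{40679} + \frac{\frac{1}{5670} i \sqrt{7}}{2864} = \frac{21348}{40679} + \frac{i \sqrt{7}}{16238880}$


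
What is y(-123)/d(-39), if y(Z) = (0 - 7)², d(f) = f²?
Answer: 49/1521 ≈ 0.032216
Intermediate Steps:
y(Z) = 49 (y(Z) = (-7)² = 49)
y(-123)/d(-39) = 49/((-39)²) = 49/1521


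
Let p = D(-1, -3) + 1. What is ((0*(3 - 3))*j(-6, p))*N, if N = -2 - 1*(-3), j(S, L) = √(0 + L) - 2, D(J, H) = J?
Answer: 0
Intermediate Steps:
p = 0 (p = -1 + 1 = 0)
j(S, L) = -2 + √L (j(S, L) = √L - 2 = -2 + √L)
N = 1 (N = -2 + 3 = 1)
((0*(3 - 3))*j(-6, p))*N = ((0*(3 - 3))*(-2 + √0))*1 = ((0*0)*(-2 + 0))*1 = (0*(-2))*1 = 0*1 = 0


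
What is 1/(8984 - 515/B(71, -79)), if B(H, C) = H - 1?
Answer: 14/125673 ≈ 0.00011140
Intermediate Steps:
B(H, C) = -1 + H
1/(8984 - 515/B(71, -79)) = 1/(8984 - 515/(-1 + 71)) = 1/(8984 - 515/70) = 1/(8984 - 515*1/70) = 1/(8984 - 103/14) = 1/(125673/14) = 14/125673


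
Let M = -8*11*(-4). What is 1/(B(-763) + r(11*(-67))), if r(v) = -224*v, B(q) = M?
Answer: 1/165440 ≈ 6.0445e-6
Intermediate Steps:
M = 352 (M = -88*(-4) = 352)
B(q) = 352
1/(B(-763) + r(11*(-67))) = 1/(352 - 2464*(-67)) = 1/(352 - 224*(-737)) = 1/(352 + 165088) = 1/165440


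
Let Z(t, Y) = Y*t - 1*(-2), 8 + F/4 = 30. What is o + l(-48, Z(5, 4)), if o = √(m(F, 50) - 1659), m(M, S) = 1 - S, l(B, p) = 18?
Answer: 18 + 2*I*√427 ≈ 18.0 + 41.328*I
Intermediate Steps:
F = 88 (F = -32 + 4*30 = -32 + 120 = 88)
Z(t, Y) = 2 + Y*t (Z(t, Y) = Y*t + 2 = 2 + Y*t)
o = 2*I*√427 (o = √((1 - 1*50) - 1659) = √((1 - 50) - 1659) = √(-49 - 1659) = √(-1708) = 2*I*√427 ≈ 41.328*I)
o + l(-48, Z(5, 4)) = 2*I*√427 + 18 = 18 + 2*I*√427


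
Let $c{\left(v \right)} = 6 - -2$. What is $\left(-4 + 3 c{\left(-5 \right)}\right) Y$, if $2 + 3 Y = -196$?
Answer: $-1320$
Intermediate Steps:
$Y = -66$ ($Y = - \frac{2}{3} + \frac{1}{3} \left(-196\right) = - \frac{2}{3} - \frac{196}{3} = -66$)
$c{\left(v \right)} = 8$ ($c{\left(v \right)} = 6 + 2 = 8$)
$\left(-4 + 3 c{\left(-5 \right)}\right) Y = \left(-4 + 3 \cdot 8\right) \left(-66\right) = \left(-4 + 24\right) \left(-66\right) = 20 \left(-66\right) = -1320$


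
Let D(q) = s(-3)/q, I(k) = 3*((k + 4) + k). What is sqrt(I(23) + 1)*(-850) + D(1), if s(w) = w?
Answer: -3 - 850*sqrt(151) ≈ -10448.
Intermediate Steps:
I(k) = 12 + 6*k (I(k) = 3*((4 + k) + k) = 3*(4 + 2*k) = 12 + 6*k)
D(q) = -3/q
sqrt(I(23) + 1)*(-850) + D(1) = sqrt((12 + 6*23) + 1)*(-850) - 3/1 = sqrt((12 + 138) + 1)*(-850) - 3*1 = sqrt(150 + 1)*(-850) - 3 = sqrt(151)*(-850) - 3 = -850*sqrt(151) - 3 = -3 - 850*sqrt(151)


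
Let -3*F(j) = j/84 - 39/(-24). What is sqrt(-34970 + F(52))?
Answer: I*sqrt(246753598)/84 ≈ 187.0*I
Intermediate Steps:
F(j) = -13/24 - j/252 (F(j) = -(j/84 - 39/(-24))/3 = -(j*(1/84) - 39*(-1/24))/3 = -(j/84 + 13/8)/3 = -(13/8 + j/84)/3 = -13/24 - j/252)
sqrt(-34970 + F(52)) = sqrt(-34970 + (-13/24 - 1/252*52)) = sqrt(-34970 + (-13/24 - 13/63)) = sqrt(-34970 - 377/504) = sqrt(-17625257/504) = I*sqrt(246753598)/84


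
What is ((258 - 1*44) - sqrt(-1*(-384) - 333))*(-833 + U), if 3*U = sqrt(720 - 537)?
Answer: -(214 - sqrt(51))*(2499 - sqrt(183))/3 ≈ -1.7138e+5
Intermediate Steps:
U = sqrt(183)/3 (U = sqrt(720 - 537)/3 = sqrt(183)/3 ≈ 4.5092)
((258 - 1*44) - sqrt(-1*(-384) - 333))*(-833 + U) = ((258 - 1*44) - sqrt(-1*(-384) - 333))*(-833 + sqrt(183)/3) = ((258 - 44) - sqrt(384 - 333))*(-833 + sqrt(183)/3) = (214 - sqrt(51))*(-833 + sqrt(183)/3) = (-833 + sqrt(183)/3)*(214 - sqrt(51))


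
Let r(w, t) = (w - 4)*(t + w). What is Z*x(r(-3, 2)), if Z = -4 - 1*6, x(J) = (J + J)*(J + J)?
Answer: -1960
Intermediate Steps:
r(w, t) = (-4 + w)*(t + w)
x(J) = 4*J² (x(J) = (2*J)*(2*J) = 4*J²)
Z = -10 (Z = -4 - 6 = -10)
Z*x(r(-3, 2)) = -40*((-3)² - 4*2 - 4*(-3) + 2*(-3))² = -40*(9 - 8 + 12 - 6)² = -40*7² = -40*49 = -10*196 = -1960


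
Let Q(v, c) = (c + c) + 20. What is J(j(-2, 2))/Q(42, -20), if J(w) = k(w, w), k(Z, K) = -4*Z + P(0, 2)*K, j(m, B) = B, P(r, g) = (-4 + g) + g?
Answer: ⅖ ≈ 0.40000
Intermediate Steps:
P(r, g) = -4 + 2*g
Q(v, c) = 20 + 2*c (Q(v, c) = 2*c + 20 = 20 + 2*c)
k(Z, K) = -4*Z (k(Z, K) = -4*Z + (-4 + 2*2)*K = -4*Z + (-4 + 4)*K = -4*Z + 0*K = -4*Z + 0 = -4*Z)
J(w) = -4*w
J(j(-2, 2))/Q(42, -20) = (-4*2)/(20 + 2*(-20)) = -8/(20 - 40) = -8/(-20) = -8*(-1/20) = ⅖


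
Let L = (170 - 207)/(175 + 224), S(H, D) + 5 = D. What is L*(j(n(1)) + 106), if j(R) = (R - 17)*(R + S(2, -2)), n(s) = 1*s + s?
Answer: -6697/399 ≈ -16.784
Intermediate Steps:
S(H, D) = -5 + D
n(s) = 2*s (n(s) = s + s = 2*s)
L = -37/399 ≈ -0.092732
j(R) = (-17 + R)*(-7 + R) (j(R) = (R - 17)*(R + (-5 - 2)) = (-17 + R)*(R - 7) = (-17 + R)*(-7 + R))
L*(j(n(1)) + 106) = -37*((119 + (2*1)² - 48) + 106)/399 = -37*((119 + 2² - 24*2) + 106)/399 = -37*((119 + 4 - 48) + 106)/399 = -37*(75 + 106)/399 = -37/399*181 = -6697/399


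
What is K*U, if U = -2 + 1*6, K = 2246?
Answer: 8984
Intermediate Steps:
U = 4 (U = -2 + 6 = 4)
K*U = 2246*4 = 8984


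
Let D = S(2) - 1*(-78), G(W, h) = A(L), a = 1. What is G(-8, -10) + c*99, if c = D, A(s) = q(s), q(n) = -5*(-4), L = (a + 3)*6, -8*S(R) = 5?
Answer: 61441/8 ≈ 7680.1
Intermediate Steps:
S(R) = -5/8 (S(R) = -1/8*5 = -5/8)
L = 24 (L = (1 + 3)*6 = 4*6 = 24)
q(n) = 20
A(s) = 20
G(W, h) = 20
D = 619/8 (D = -5/8 - 1*(-78) = -5/8 + 78 = 619/8 ≈ 77.375)
c = 619/8 ≈ 77.375
G(-8, -10) + c*99 = 20 + (619/8)*99 = 20 + 61281/8 = 61441/8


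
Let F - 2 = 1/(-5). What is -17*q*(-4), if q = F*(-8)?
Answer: -4896/5 ≈ -979.20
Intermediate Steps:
F = 9/5 (F = 2 + 1/(-5) = 2 - ⅕ = 9/5 ≈ 1.8000)
q = -72/5 (q = (9/5)*(-8) = -72/5 ≈ -14.400)
-17*q*(-4) = -17*(-72/5)*(-4) = (1224/5)*(-4) = -4896/5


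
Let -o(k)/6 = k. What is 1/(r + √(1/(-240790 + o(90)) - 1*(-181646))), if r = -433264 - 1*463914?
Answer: -216515966740/194253318171230541 - √10579093719768070/194253318171230541 ≈ -1.1151e-6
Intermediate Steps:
o(k) = -6*k
r = -897178 (r = -433264 - 463914 = -897178)
1/(r + √(1/(-240790 + o(90)) - 1*(-181646))) = 1/(-897178 + √(1/(-240790 - 6*90) - 1*(-181646))) = 1/(-897178 + √(1/(-240790 - 540) + 181646)) = 1/(-897178 + √(1/(-241330) + 181646)) = 1/(-897178 + √(-1/241330 + 181646)) = 1/(-897178 + √(43836629179/241330)) = 1/(-897178 + √10579093719768070/241330)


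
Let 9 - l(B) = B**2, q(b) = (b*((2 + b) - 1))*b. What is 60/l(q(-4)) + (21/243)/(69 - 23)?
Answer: -1537/63342 ≈ -0.024265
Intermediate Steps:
q(b) = b**2*(1 + b) (q(b) = (b*(1 + b))*b = b**2*(1 + b))
l(B) = 9 - B**2
60/l(q(-4)) + (21/243)/(69 - 23) = 60/(9 - ((-4)**2*(1 - 4))**2) + (21/243)/(69 - 23) = 60/(9 - (16*(-3))**2) + (21*(1/243))/46 = 60/(9 - 1*(-48)**2) + (7/81)*(1/46) = 60/(9 - 1*2304) + 7/3726 = 60/(9 - 2304) + 7/3726 = 60/(-2295) + 7/3726 = 60*(-1/2295) + 7/3726 = -4/153 + 7/3726 = -1537/63342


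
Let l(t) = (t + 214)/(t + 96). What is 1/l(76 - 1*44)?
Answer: 64/123 ≈ 0.52032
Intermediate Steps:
l(t) = (214 + t)/(96 + t)
1/l(76 - 1*44) = 1/((214 + (76 - 1*44))/(96 + (76 - 1*44))) = 1/((214 + (76 - 44))/(96 + (76 - 44))) = 1/((214 + 32)/(96 + 32)) = 1/(246/128) = 1/((1/128)*246) = 1/(123/64) = 64/123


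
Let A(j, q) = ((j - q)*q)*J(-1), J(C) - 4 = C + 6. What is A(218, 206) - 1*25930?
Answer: -3682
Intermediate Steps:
J(C) = 10 + C (J(C) = 4 + (C + 6) = 4 + (6 + C) = 10 + C)
A(j, q) = 9*q*(j - q) (A(j, q) = ((j - q)*q)*(10 - 1) = (q*(j - q))*9 = 9*q*(j - q))
A(218, 206) - 1*25930 = 9*206*(218 - 1*206) - 1*25930 = 9*206*(218 - 206) - 25930 = 9*206*12 - 25930 = 22248 - 25930 = -3682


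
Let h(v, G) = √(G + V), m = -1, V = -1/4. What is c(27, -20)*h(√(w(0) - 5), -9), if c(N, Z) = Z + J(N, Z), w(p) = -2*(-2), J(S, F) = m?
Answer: -21*I*√37/2 ≈ -63.869*I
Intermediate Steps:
V = -¼ (V = -1*¼ = -¼ ≈ -0.25000)
J(S, F) = -1
w(p) = 4
h(v, G) = √(-¼ + G) (h(v, G) = √(G - ¼) = √(-¼ + G))
c(N, Z) = -1 + Z (c(N, Z) = Z - 1 = -1 + Z)
c(27, -20)*h(√(w(0) - 5), -9) = (-1 - 20)*(√(-1 + 4*(-9))/2) = -21*√(-1 - 36)/2 = -21*√(-37)/2 = -21*I*√37/2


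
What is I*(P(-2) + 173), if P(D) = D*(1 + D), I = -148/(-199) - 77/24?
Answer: -2059925/4776 ≈ -431.31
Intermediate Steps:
I = -11771/4776 (I = -148*(-1/199) - 77*1/24 = 148/199 - 77/24 = -11771/4776 ≈ -2.4646)
I*(P(-2) + 173) = -11771*(-2*(1 - 2) + 173)/4776 = -11771*(-2*(-1) + 173)/4776 = -11771*(2 + 173)/4776 = -11771/4776*175 = -2059925/4776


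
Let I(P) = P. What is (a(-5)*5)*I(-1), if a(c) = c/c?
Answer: -5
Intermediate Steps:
a(c) = 1
(a(-5)*5)*I(-1) = (1*5)*(-1) = 5*(-1) = -5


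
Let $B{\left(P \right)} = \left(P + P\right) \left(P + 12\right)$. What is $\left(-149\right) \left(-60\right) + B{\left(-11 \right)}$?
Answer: $8918$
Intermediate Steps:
$B{\left(P \right)} = 2 P \left(12 + P\right)$
$\left(-149\right) \left(-60\right) + B{\left(-11 \right)} = \left(-149\right) \left(-60\right) + 2 \left(-11\right) \left(12 - 11\right) = 8940 + 2 \left(-11\right) 1 = 8940 - 22 = 8918$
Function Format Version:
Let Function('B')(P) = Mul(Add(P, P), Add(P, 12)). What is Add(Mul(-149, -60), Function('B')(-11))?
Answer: 8918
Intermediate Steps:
Function('B')(P) = Mul(2, P, Add(12, P)) (Function('B')(P) = Mul(Mul(2, P), Add(12, P)) = Mul(2, P, Add(12, P)))
Add(Mul(-149, -60), Function('B')(-11)) = Add(Mul(-149, -60), Mul(2, -11, Add(12, -11))) = Add(8940, Mul(2, -11, 1)) = Add(8940, -22) = 8918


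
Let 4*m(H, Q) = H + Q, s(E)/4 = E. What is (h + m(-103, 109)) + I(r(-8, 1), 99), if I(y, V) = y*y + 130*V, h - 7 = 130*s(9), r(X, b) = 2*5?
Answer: 35317/2 ≈ 17659.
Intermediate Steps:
s(E) = 4*E
r(X, b) = 10
h = 4687 (h = 7 + 130*(4*9) = 7 + 130*36 = 7 + 4680 = 4687)
I(y, V) = y**2 + 130*V
m(H, Q) = H/4 + Q/4 (m(H, Q) = (H + Q)/4 = H/4 + Q/4)
(h + m(-103, 109)) + I(r(-8, 1), 99) = (4687 + ((1/4)*(-103) + (1/4)*109)) + (10**2 + 130*99) = (4687 + (-103/4 + 109/4)) + (100 + 12870) = (4687 + 3/2) + 12970 = 9377/2 + 12970 = 35317/2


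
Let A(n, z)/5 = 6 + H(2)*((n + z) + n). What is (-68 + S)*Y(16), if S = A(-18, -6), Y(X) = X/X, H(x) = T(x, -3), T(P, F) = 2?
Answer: -458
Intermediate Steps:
H(x) = 2
Y(X) = 1
A(n, z) = 30 + 10*z + 20*n (A(n, z) = 5*(6 + 2*((n + z) + n)) = 5*(6 + 2*(z + 2*n)) = 5*(6 + (2*z + 4*n)) = 5*(6 + 2*z + 4*n) = 30 + 10*z + 20*n)
S = -390 (S = 30 + 10*(-6) + 20*(-18) = 30 - 60 - 360 = -390)
(-68 + S)*Y(16) = (-68 - 390)*1 = -458*1 = -458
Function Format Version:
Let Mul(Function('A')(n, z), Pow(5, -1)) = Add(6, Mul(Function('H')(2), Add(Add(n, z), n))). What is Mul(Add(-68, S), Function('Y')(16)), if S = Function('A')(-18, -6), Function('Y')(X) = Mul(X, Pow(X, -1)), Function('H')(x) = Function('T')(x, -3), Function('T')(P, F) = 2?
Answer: -458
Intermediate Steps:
Function('H')(x) = 2
Function('Y')(X) = 1
Function('A')(n, z) = Add(30, Mul(10, z), Mul(20, n)) (Function('A')(n, z) = Mul(5, Add(6, Mul(2, Add(Add(n, z), n)))) = Mul(5, Add(6, Mul(2, Add(z, Mul(2, n))))) = Mul(5, Add(6, Add(Mul(2, z), Mul(4, n)))) = Mul(5, Add(6, Mul(2, z), Mul(4, n))) = Add(30, Mul(10, z), Mul(20, n)))
S = -390 (S = Add(30, Mul(10, -6), Mul(20, -18)) = Add(30, -60, -360) = -390)
Mul(Add(-68, S), Function('Y')(16)) = Mul(Add(-68, -390), 1) = Mul(-458, 1) = -458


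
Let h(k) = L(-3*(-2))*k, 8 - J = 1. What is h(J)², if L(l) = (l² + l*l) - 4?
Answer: 226576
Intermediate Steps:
J = 7 (J = 8 - 1*1 = 8 - 1 = 7)
L(l) = -4 + 2*l² (L(l) = (l² + l²) - 4 = 2*l² - 4 = -4 + 2*l²)
h(k) = 68*k (h(k) = (-4 + 2*(-3*(-2))²)*k = (-4 + 2*6²)*k = (-4 + 2*36)*k = (-4 + 72)*k = 68*k)
h(J)² = (68*7)² = 476² = 226576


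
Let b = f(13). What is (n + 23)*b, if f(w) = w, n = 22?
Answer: 585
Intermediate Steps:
b = 13
(n + 23)*b = (22 + 23)*13 = 45*13 = 585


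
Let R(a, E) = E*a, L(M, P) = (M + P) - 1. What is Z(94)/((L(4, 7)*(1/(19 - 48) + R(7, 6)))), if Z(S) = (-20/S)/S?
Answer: -29/5376706 ≈ -5.3936e-6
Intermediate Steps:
L(M, P) = -1 + M + P
Z(S) = -20/S**2
Z(94)/((L(4, 7)*(1/(19 - 48) + R(7, 6)))) = (-20/94**2)/(((-1 + 4 + 7)*(1/(19 - 48) + 6*7))) = (-20*1/8836)/((10*(1/(-29) + 42))) = -5*1/(10*(-1/29 + 42))/2209 = -5/(2209*(10*(1217/29))) = -5/(2209*12170/29) = -5/2209*29/12170 = -29/5376706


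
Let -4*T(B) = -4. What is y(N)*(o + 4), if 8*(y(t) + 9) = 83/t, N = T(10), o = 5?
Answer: 99/8 ≈ 12.375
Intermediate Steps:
T(B) = 1 (T(B) = -¼*(-4) = 1)
N = 1
y(t) = -9 + 83/(8*t) (y(t) = -9 + (83/t)/8 = -9 + 83/(8*t))
y(N)*(o + 4) = (-9 + (83/8)/1)*(5 + 4) = (-9 + (83/8)*1)*9 = (-9 + 83/8)*9 = (11/8)*9 = 99/8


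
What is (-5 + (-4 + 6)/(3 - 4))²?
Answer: 49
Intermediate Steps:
(-5 + (-4 + 6)/(3 - 4))² = (-5 + 2/(-1))² = (-5 + 2*(-1))² = (-5 - 2)² = (-7)² = 49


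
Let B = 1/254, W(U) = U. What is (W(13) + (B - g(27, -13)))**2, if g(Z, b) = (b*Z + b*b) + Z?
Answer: 1820984929/64516 ≈ 28225.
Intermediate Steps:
B = 1/254 ≈ 0.0039370
g(Z, b) = Z + b**2 + Z*b (g(Z, b) = (Z*b + b**2) + Z = (b**2 + Z*b) + Z = Z + b**2 + Z*b)
(W(13) + (B - g(27, -13)))**2 = (13 + (1/254 - (27 + (-13)**2 + 27*(-13))))**2 = (13 + (1/254 - (27 + 169 - 351)))**2 = (13 + (1/254 - 1*(-155)))**2 = (13 + (1/254 + 155))**2 = (13 + 39371/254)**2 = (42673/254)**2 = 1820984929/64516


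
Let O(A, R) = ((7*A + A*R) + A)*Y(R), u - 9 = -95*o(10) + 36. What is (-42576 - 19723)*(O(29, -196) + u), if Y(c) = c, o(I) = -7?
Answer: -66616445298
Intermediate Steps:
u = 710 (u = 9 + (-95*(-7) + 36) = 9 + (665 + 36) = 9 + 701 = 710)
O(A, R) = R*(8*A + A*R) (O(A, R) = ((7*A + A*R) + A)*R = (8*A + A*R)*R = R*(8*A + A*R))
(-42576 - 19723)*(O(29, -196) + u) = (-42576 - 19723)*(29*(-196)*(8 - 196) + 710) = -62299*(29*(-196)*(-188) + 710) = -62299*(1068592 + 710) = -62299*1069302 = -66616445298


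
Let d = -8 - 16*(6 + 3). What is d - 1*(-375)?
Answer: 223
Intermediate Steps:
d = -152 (d = -8 - 16*9 = -8 - 144 = -152)
d - 1*(-375) = -152 - 1*(-375) = -152 + 375 = 223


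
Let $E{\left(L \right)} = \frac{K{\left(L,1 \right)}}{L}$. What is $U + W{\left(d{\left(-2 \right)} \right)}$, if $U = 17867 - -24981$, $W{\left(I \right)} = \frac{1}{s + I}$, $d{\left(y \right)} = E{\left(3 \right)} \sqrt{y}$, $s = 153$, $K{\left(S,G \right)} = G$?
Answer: $\frac{9027346561}{210683} - \frac{3 i \sqrt{2}}{210683} \approx 42848.0 - 2.0138 \cdot 10^{-5} i$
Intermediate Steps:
$E{\left(L \right)} = \frac{1}{L}$ ($E{\left(L \right)} = 1 \frac{1}{L} = \frac{1}{L}$)
$d{\left(y \right)} = \frac{\sqrt{y}}{3}$
$W{\left(I \right)} = \frac{1}{153 + I}$
$U = 42848$ ($U = 17867 + 24981 = 42848$)
$U + W{\left(d{\left(-2 \right)} \right)} = 42848 + \frac{1}{153 + \frac{\sqrt{-2}}{3}} = 42848 + \frac{1}{153 + \frac{i \sqrt{2}}{3}}$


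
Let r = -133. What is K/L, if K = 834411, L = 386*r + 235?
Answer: -834411/51103 ≈ -16.328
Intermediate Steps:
L = -51103 (L = 386*(-133) + 235 = -51338 + 235 = -51103)
K/L = 834411/(-51103) = 834411*(-1/51103) = -834411/51103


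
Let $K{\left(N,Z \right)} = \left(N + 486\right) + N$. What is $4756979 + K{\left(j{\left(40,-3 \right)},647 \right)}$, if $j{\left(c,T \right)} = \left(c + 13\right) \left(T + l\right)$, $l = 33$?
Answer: $4760645$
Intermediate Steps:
$j{\left(c,T \right)} = \left(13 + c\right) \left(33 + T\right)$ ($j{\left(c,T \right)} = \left(c + 13\right) \left(T + 33\right) = \left(13 + c\right) \left(33 + T\right)$)
$K{\left(N,Z \right)} = 486 + 2 N$ ($K{\left(N,Z \right)} = \left(486 + N\right) + N = 486 + 2 N$)
$4756979 + K{\left(j{\left(40,-3 \right)},647 \right)} = 4756979 + \left(486 + 2 \left(429 + 13 \left(-3\right) + 33 \cdot 40 - 120\right)\right) = 4756979 + \left(486 + 2 \left(429 - 39 + 1320 - 120\right)\right) = 4756979 + \left(486 + 2 \cdot 1590\right) = 4756979 + \left(486 + 3180\right) = 4756979 + 3666 = 4760645$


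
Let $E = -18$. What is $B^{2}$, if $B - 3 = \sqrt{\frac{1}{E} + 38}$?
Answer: $\frac{845}{18} + \sqrt{1366} \approx 83.904$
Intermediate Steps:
$B = 3 + \frac{\sqrt{1366}}{6}$ ($B = 3 + \sqrt{\frac{1}{-18} + 38} = 3 + \sqrt{- \frac{1}{18} + 38} = 3 + \sqrt{\frac{683}{18}} = 3 + \frac{\sqrt{1366}}{6} \approx 9.1599$)
$B^{2} = \left(3 + \frac{\sqrt{1366}}{6}\right)^{2}$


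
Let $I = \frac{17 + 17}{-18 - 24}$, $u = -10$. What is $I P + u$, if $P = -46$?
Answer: $\frac{572}{21} \approx 27.238$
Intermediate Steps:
$I = - \frac{17}{21}$ ($I = \frac{34}{-42} = 34 \left(- \frac{1}{42}\right) = - \frac{17}{21} \approx -0.80952$)
$I P + u = \left(- \frac{17}{21}\right) \left(-46\right) - 10 = \frac{782}{21} - 10 = \frac{572}{21}$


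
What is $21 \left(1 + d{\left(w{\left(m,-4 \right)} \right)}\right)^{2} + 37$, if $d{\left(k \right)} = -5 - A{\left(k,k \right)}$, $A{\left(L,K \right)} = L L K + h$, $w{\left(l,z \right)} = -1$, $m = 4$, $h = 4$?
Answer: $1066$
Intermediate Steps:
$A{\left(L,K \right)} = 4 + K L^{2}$ ($A{\left(L,K \right)} = L L K + 4 = L^{2} K + 4 = K L^{2} + 4 = 4 + K L^{2}$)
$d{\left(k \right)} = -9 - k^{3}$ ($d{\left(k \right)} = -5 - \left(4 + k k^{2}\right) = -5 - \left(4 + k^{3}\right) = -9 - k^{3}$)
$21 \left(1 + d{\left(w{\left(m,-4 \right)} \right)}\right)^{2} + 37 = 21 \left(1 - 8\right)^{2} + 37 = 21 \left(-7\right)^{2} + 37 = 21 \cdot 49 + 37 = 1029 + 37 = 1066$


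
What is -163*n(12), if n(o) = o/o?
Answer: -163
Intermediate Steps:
n(o) = 1
-163*n(12) = -163*1 = -163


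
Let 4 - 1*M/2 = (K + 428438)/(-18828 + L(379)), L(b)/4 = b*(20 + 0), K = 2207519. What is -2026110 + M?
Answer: -11644618049/5746 ≈ -2.0266e+6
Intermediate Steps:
L(b) = 80*b (L(b) = 4*(b*(20 + 0)) = 4*(b*20) = 4*(20*b) = 80*b)
M = -2589989/5746 (M = 8 - 2*(2207519 + 428438)/(-18828 + 80*379) = 8 - 5271914/(-18828 + 30320) = 8 - 5271914/11492 = 8 - 2*2635957/11492 = 8 - 2635957/5746 = -2589989/5746 ≈ -450.75)
-2026110 + M = -2026110 - 2589989/5746 = -11644618049/5746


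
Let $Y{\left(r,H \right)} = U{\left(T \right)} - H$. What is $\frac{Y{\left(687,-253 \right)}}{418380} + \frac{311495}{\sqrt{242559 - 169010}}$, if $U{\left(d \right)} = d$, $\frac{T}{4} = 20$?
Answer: $\frac{111}{139460} + \frac{311495 \sqrt{1501}}{10507} \approx 1148.6$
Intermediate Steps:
$T = 80$ ($T = 4 \cdot 20 = 80$)
$Y{\left(r,H \right)} = 80 - H$
$\frac{Y{\left(687,-253 \right)}}{418380} + \frac{311495}{\sqrt{242559 - 169010}} = \frac{80 - -253}{418380} + \frac{311495}{\sqrt{242559 - 169010}} = \left(80 + 253\right) \frac{1}{418380} + \frac{311495}{\sqrt{73549}} = 333 \cdot \frac{1}{418380} + \frac{311495}{7 \sqrt{1501}} = \frac{111}{139460} + 311495 \frac{\sqrt{1501}}{10507} = \frac{111}{139460} + \frac{311495 \sqrt{1501}}{10507}$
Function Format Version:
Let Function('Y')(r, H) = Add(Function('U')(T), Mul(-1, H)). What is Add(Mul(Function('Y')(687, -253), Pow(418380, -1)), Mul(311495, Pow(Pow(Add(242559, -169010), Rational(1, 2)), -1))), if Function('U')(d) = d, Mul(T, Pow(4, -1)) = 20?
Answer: Add(Rational(111, 139460), Mul(Rational(311495, 10507), Pow(1501, Rational(1, 2)))) ≈ 1148.6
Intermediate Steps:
T = 80 (T = Mul(4, 20) = 80)
Function('Y')(r, H) = Add(80, Mul(-1, H))
Add(Mul(Function('Y')(687, -253), Pow(418380, -1)), Mul(311495, Pow(Pow(Add(242559, -169010), Rational(1, 2)), -1))) = Add(Mul(Add(80, Mul(-1, -253)), Pow(418380, -1)), Mul(311495, Pow(Pow(Add(242559, -169010), Rational(1, 2)), -1))) = Add(Mul(Add(80, 253), Rational(1, 418380)), Mul(311495, Pow(Pow(73549, Rational(1, 2)), -1))) = Add(Mul(333, Rational(1, 418380)), Mul(311495, Pow(Mul(7, Pow(1501, Rational(1, 2))), -1))) = Add(Rational(111, 139460), Mul(311495, Mul(Rational(1, 10507), Pow(1501, Rational(1, 2))))) = Add(Rational(111, 139460), Mul(Rational(311495, 10507), Pow(1501, Rational(1, 2))))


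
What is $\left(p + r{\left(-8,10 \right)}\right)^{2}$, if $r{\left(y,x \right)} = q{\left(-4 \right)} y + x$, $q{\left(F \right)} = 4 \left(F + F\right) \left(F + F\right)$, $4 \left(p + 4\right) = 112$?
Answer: $4056196$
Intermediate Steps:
$p = 24$ ($p = -4 + \frac{1}{4} \cdot 112 = -4 + 28 = 24$)
$q{\left(F \right)} = 16 F^{2}$ ($q{\left(F \right)} = 4 \cdot 2 F 2 F = 4 \cdot 4 F^{2} = 16 F^{2}$)
$r{\left(y,x \right)} = x + 256 y$ ($r{\left(y,x \right)} = 16 \left(-4\right)^{2} y + x = 16 \cdot 16 y + x = 256 y + x = x + 256 y$)
$\left(p + r{\left(-8,10 \right)}\right)^{2} = \left(24 + \left(10 + 256 \left(-8\right)\right)\right)^{2} = \left(24 + \left(10 - 2048\right)\right)^{2} = \left(24 - 2038\right)^{2} = \left(-2014\right)^{2} = 4056196$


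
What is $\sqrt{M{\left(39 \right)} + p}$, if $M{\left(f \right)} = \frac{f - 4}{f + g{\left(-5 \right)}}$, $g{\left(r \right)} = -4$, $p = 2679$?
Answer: $2 \sqrt{670} \approx 51.769$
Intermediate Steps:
$M{\left(f \right)} = 1$ ($M{\left(f \right)} = \frac{f - 4}{f - 4} = \frac{-4 + f}{-4 + f} = 1$)
$\sqrt{M{\left(39 \right)} + p} = \sqrt{1 + 2679} = \sqrt{2680} = 2 \sqrt{670}$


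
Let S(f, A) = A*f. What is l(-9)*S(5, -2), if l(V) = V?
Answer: 90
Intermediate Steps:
l(-9)*S(5, -2) = -(-18)*5 = -9*(-10) = 90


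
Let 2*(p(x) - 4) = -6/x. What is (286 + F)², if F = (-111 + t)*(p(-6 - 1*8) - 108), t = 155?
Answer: 897841296/49 ≈ 1.8323e+7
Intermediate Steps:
p(x) = 4 - 3/x (p(x) = 4 + (-6/x)/2 = 4 - 3/x)
F = -31966/7 (F = (-111 + 155)*((4 - 3/(-6 - 1*8)) - 108) = 44*((4 - 3/(-6 - 8)) - 108) = 44*((4 - 3/(-14)) - 108) = 44*((4 - 3*(-1/14)) - 108) = 44*((4 + 3/14) - 108) = 44*(59/14 - 108) = 44*(-1453/14) = -31966/7 ≈ -4566.6)
(286 + F)² = (286 - 31966/7)² = (-29964/7)² = 897841296/49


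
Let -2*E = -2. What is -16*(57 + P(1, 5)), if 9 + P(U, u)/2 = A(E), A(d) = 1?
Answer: -656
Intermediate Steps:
E = 1 (E = -1/2*(-2) = 1)
P(U, u) = -16 (P(U, u) = -18 + 2*1 = -18 + 2 = -16)
-16*(57 + P(1, 5)) = -16*(57 - 16) = -16*41 = -656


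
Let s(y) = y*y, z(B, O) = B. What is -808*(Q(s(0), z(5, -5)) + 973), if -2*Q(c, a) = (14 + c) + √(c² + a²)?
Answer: -778508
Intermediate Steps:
s(y) = y²
Q(c, a) = -7 - c/2 - √(a² + c²)/2 (Q(c, a) = -((14 + c) + √(c² + a²))/2 = -((14 + c) + √(a² + c²))/2 = -(14 + c + √(a² + c²))/2 = -7 - c/2 - √(a² + c²)/2)
-808*(Q(s(0), z(5, -5)) + 973) = -808*((-7 - ½*0² - √(5² + (0²)²)/2) + 973) = -808*((-7 - ½*0 - √(25 + 0²)/2) + 973) = -808*((-7 + 0 - √(25 + 0)/2) + 973) = -808*((-7 + 0 - √25/2) + 973) = -808*((-7 + 0 - ½*5) + 973) = -808*((-7 + 0 - 5/2) + 973) = -808*(-19/2 + 973) = -808*1927/2 = -778508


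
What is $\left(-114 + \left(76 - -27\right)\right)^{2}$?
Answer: $121$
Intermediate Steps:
$\left(-114 + \left(76 - -27\right)\right)^{2} = \left(-114 + \left(76 + 27\right)\right)^{2} = \left(-114 + 103\right)^{2} = \left(-11\right)^{2} = 121$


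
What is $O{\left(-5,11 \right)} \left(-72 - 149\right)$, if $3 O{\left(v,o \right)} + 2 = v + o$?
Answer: $- \frac{884}{3} \approx -294.67$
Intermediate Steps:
$O{\left(v,o \right)} = - \frac{2}{3} + \frac{o}{3} + \frac{v}{3}$ ($O{\left(v,o \right)} = - \frac{2}{3} + \frac{v + o}{3} = - \frac{2}{3} + \frac{o + v}{3} = - \frac{2}{3} + \left(\frac{o}{3} + \frac{v}{3}\right) = - \frac{2}{3} + \frac{o}{3} + \frac{v}{3}$)
$O{\left(-5,11 \right)} \left(-72 - 149\right) = \left(- \frac{2}{3} + \frac{1}{3} \cdot 11 + \frac{1}{3} \left(-5\right)\right) \left(-72 - 149\right) = \left(- \frac{2}{3} + \frac{11}{3} - \frac{5}{3}\right) \left(-221\right) = \frac{4}{3} \left(-221\right) = - \frac{884}{3}$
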